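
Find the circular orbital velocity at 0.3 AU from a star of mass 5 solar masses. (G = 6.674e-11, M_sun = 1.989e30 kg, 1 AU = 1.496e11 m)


v = sqrt(GM/r) = sqrt(6.674e-11 * 9.945e+30 / 4.488e+10) = 121609.939

121609.939 m/s


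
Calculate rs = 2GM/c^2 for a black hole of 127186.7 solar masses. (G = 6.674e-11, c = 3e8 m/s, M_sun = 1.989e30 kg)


M = 127186.7 * 1.989e30 kg = 2.529743463e+35 kg. rs = 2GM/c^2 = 2 * 6.674e-11 * 2.529743463e+35 / (3e8)^2 = 3.752e+08

3.752e+08 m


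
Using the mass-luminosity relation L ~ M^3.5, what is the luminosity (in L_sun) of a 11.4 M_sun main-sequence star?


L/L_sun = (M/M_sun)^3.5 = 11.4^3.5 = 5002.2683

5002.2683 L_sun


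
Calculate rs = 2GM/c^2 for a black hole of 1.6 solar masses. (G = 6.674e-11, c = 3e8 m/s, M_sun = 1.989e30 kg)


M = 1.6 * 1.989e30 kg = 3.1824e+30 kg. rs = 2GM/c^2 = 2 * 6.674e-11 * 3.1824e+30 / (3e8)^2 = 4719.8528

4719.8528 m


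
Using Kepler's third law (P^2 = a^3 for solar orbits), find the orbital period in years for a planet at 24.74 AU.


P = a^(3/2) = 24.74^1.5 = 123.0551

123.0551 years


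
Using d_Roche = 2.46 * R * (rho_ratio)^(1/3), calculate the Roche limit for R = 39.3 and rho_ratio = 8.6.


d_Roche = 2.46 * 39.3 * 8.6^(1/3) = 198.0738

198.0738


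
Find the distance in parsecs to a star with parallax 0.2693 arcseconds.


d = 1/p = 1/0.2693 = 3.7133

3.7133 pc


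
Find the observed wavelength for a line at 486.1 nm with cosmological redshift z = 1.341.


lam_obs = lam_emit * (1 + z) = 486.1 * (1 + 1.341) = 1137.9601

1137.9601 nm


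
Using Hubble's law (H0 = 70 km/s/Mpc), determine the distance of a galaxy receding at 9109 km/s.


d = v / H0 = 9109 / 70 = 130.1286

130.1286 Mpc


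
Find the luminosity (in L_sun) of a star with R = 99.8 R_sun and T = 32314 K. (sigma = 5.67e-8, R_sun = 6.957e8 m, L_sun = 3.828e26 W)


R = 99.8 * 6.957e8 m = 6.943086e+10 m. L = 4*pi*R^2*sigma*T^4 = 4*pi*(6.943086e+10)^2 * 5.67e-8 * 32314^4 = 3.745078237e+33 W. L/L_sun = 3.745078237e+33 / 3.828e26 = 9.783e+06

9.783e+06 L_sun


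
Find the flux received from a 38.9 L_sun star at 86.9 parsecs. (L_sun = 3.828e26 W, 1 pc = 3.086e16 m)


F = L / (4*pi*d^2) = 1.489e+28 / (4*pi*(2.682e+18)^2) = 1.648e-10

1.648e-10 W/m^2


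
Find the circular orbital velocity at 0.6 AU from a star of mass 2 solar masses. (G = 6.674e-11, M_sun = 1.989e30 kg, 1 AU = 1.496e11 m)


v = sqrt(GM/r) = sqrt(6.674e-11 * 3.978e+30 / 8.976e+10) = 54385.6181

54385.6181 m/s


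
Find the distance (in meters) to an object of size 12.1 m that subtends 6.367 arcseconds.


D = size / theta_rad, theta_rad = 6.367 * pi/(180*3600) = 3.087e-05, D = 391990.6008

391990.6008 m


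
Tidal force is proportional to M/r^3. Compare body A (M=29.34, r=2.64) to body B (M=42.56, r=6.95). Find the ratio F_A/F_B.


Ratio = (M1/r1^3) / (M2/r2^3) = (29.34/2.64^3) / (42.56/6.95^3) = 12.5777

12.5777


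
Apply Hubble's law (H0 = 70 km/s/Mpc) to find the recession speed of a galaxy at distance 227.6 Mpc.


v = H0 * d = 70 * 227.6 = 15932.0

15932.0 km/s


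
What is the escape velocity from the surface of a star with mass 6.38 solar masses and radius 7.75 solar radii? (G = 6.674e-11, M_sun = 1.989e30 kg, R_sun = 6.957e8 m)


M = 6.38 * 1.989e30 kg = 1.268982e+31 kg; R = 7.75 * 6.957e8 m = 5.391675e+09 m. v_esc = sqrt(2GM/R) = sqrt(2 * 6.674e-11 * 1.268982e+31 / 5.391675e+09) = 560497.8835

560497.8835 m/s


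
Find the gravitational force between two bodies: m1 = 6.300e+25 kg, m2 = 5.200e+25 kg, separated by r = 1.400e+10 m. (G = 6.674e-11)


F = G*m1*m2/r^2 = 6.674e-11 * 6.300e+25 * 5.200e+25 / (1.400e+10)^2 = 6.674e-11 * 3.276e+51 / 1.960e+20 = 1.116e+21

1.116e+21 N


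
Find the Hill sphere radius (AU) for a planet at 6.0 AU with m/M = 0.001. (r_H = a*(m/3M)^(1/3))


r_H = a * (m/3M)^(1/3) = 6.0 * (0.001/3)^(1/3) = 0.416

0.416 AU


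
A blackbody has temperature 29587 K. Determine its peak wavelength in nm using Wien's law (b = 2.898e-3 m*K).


lam_max = b / T = 2.898e-3 / 29587 = 9.795e-08 m = 97.9484 nm

97.9484 nm


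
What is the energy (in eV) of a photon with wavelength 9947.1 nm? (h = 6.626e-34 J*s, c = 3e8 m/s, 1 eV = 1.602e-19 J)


E = hc/lambda = 6.626e-34 * 3e8 / 9.947e-06 = 1.998e-20 J = 0.1247 eV

0.1247 eV


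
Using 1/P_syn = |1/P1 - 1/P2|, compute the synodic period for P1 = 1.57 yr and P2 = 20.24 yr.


1/P_syn = |1/P1 - 1/P2| = |1/1.57 - 1/20.24| => P_syn = 1.702

1.702 years


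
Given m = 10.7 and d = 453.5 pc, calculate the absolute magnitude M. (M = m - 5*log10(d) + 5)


M = m - 5*log10(d) + 5 = 10.7 - 5*log10(453.5) + 5 = 2.4171

2.4171


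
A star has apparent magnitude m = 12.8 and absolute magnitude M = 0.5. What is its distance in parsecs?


d = 10^((m - M + 5)/5) = 10^((12.8 - 0.5 + 5)/5) = 2884.0315

2884.0315 pc


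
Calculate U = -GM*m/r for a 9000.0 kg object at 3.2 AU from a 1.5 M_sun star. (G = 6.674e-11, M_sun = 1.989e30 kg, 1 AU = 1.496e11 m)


M = 1.5 * 1.989e30 kg = 2.9835e+30 kg; r = 3.2 AU * 1.496e11 m/AU = 4.7872e+11 m. U = -GM*m/r = -(6.674e-11 * 2.9835e+30 * 9000.0) / 4.7872e+11 = -3.743e+12

-3.743e+12 J


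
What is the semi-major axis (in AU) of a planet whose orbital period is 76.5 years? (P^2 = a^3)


a = P^(2/3) = 76.5^(2/3) = 18.0208

18.0208 AU


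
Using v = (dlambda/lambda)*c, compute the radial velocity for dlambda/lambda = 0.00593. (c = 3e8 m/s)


v = (dlambda/lambda) * c = 0.00593 * 3e8 = 1.779e+06

1.779e+06 m/s


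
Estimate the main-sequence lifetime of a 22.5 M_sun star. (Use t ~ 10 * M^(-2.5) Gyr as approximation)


t = 10 * M^(-2.5) = 10 * 22.5^(-2.5) = 0.0042

0.0042 Gyr


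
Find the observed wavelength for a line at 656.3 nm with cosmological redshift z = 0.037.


lam_obs = lam_emit * (1 + z) = 656.3 * (1 + 0.037) = 680.5831

680.5831 nm


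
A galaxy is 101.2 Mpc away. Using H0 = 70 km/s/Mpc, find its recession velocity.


v = H0 * d = 70 * 101.2 = 7084.0

7084.0 km/s


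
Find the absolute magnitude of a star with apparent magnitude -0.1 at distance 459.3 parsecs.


M = m - 5*log10(d) + 5 = -0.1 - 5*log10(459.3) + 5 = -8.4105

-8.4105


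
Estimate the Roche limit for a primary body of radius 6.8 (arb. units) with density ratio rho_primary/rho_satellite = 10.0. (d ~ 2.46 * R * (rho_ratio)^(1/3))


d_Roche = 2.46 * 6.8 * 10.0^(1/3) = 36.0394

36.0394


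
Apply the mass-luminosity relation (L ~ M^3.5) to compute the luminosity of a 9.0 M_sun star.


L/L_sun = (M/M_sun)^3.5 = 9.0^3.5 = 2187.0

2187.0 L_sun


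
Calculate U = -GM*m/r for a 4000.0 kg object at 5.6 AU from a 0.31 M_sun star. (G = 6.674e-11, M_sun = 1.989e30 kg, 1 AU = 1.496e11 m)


M = 0.31 * 1.989e30 kg = 6.1659e+29 kg; r = 5.6 AU * 1.496e11 m/AU = 8.3776e+11 m. U = -GM*m/r = -(6.674e-11 * 6.1659e+29 * 4000.0) / 8.3776e+11 = -1.965e+11

-1.965e+11 J


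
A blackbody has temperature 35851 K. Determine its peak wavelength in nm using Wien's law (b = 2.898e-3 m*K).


lam_max = b / T = 2.898e-3 / 35851 = 8.083e-08 m = 80.8346 nm

80.8346 nm


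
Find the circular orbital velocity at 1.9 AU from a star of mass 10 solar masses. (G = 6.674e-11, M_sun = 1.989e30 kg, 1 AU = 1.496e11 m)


v = sqrt(GM/r) = sqrt(6.674e-11 * 1.989e+31 / 2.842e+11) = 68338.8861

68338.8861 m/s


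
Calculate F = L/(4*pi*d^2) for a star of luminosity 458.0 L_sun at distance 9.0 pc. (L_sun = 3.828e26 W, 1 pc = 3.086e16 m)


F = L / (4*pi*d^2) = 1.753e+29 / (4*pi*(2.777e+17)^2) = 1.809e-07

1.809e-07 W/m^2


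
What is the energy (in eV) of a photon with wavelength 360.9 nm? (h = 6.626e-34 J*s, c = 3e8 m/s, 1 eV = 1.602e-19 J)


E = hc/lambda = 6.626e-34 * 3e8 / 3.609e-07 = 5.508e-19 J = 3.4381 eV

3.4381 eV


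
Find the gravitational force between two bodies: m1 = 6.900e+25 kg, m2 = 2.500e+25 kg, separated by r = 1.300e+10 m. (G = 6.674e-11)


F = G*m1*m2/r^2 = 6.674e-11 * 6.900e+25 * 2.500e+25 / (1.300e+10)^2 = 6.674e-11 * 1.725e+51 / 1.690e+20 = 6.812e+20

6.812e+20 N


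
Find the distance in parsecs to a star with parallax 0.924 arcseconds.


d = 1/p = 1/0.924 = 1.0823

1.0823 pc


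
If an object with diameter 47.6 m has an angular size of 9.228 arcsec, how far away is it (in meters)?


D = size / theta_rad, theta_rad = 9.228 * pi/(180*3600) = 4.474e-05, D = 1.064e+06

1.064e+06 m


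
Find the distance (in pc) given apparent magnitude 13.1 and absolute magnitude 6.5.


d = 10^((m - M + 5)/5) = 10^((13.1 - 6.5 + 5)/5) = 208.9296

208.9296 pc


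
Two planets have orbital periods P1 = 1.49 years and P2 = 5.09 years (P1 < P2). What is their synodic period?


1/P_syn = |1/P1 - 1/P2| = |1/1.49 - 1/5.09| => P_syn = 2.1067

2.1067 years


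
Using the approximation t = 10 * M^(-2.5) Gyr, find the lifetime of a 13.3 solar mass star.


t = 10 * M^(-2.5) = 10 * 13.3^(-2.5) = 0.0155

0.0155 Gyr


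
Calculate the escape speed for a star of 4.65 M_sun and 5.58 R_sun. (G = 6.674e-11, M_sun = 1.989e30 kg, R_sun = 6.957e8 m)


M = 4.65 * 1.989e30 kg = 9.24885e+30 kg; R = 5.58 * 6.957e8 m = 3.882006e+09 m. v_esc = sqrt(2GM/R) = sqrt(2 * 6.674e-11 * 9.24885e+30 / 3.882006e+09) = 563928.2691

563928.2691 m/s


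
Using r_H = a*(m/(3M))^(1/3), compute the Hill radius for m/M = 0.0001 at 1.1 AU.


r_H = a * (m/3M)^(1/3) = 1.1 * (0.0001/3)^(1/3) = 0.0354

0.0354 AU


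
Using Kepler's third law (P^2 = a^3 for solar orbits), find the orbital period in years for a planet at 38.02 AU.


P = a^(3/2) = 38.02^1.5 = 234.4327

234.4327 years


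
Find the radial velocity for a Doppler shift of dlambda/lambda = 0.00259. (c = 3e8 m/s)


v = (dlambda/lambda) * c = 0.00259 * 3e8 = 777000.0

777000.0 m/s


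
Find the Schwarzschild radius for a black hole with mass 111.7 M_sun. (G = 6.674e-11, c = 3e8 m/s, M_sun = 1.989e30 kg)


M = 111.7 * 1.989e30 kg = 2.221713e+32 kg. rs = 2GM/c^2 = 2 * 6.674e-11 * 2.221713e+32 / (3e8)^2 = 329504.7236

329504.7236 m


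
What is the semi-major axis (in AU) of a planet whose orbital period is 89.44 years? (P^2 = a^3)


a = P^(2/3) = 89.44^(2/3) = 19.9996

19.9996 AU


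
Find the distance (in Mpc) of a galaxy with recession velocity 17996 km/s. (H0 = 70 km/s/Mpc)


d = v / H0 = 17996 / 70 = 257.0857

257.0857 Mpc


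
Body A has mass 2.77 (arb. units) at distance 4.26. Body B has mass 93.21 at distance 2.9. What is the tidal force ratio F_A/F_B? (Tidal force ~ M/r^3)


Ratio = (M1/r1^3) / (M2/r2^3) = (2.77/4.26^3) / (93.21/2.9^3) = 0.0094

0.0094


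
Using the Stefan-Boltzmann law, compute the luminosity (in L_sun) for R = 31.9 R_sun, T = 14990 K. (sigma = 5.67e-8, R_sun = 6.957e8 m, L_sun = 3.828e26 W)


R = 31.9 * 6.957e8 m = 2.219283e+10 m. L = 4*pi*R^2*sigma*T^4 = 4*pi*(2.219283e+10)^2 * 5.67e-8 * 14990^4 = 1.771841327e+31 W. L/L_sun = 1.771841327e+31 / 3.828e26 = 46286.3461

46286.3461 L_sun


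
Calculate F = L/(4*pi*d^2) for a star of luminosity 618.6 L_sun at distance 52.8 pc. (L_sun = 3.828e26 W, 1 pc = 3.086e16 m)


F = L / (4*pi*d^2) = 2.368e+29 / (4*pi*(1.629e+18)^2) = 7.098e-09

7.098e-09 W/m^2


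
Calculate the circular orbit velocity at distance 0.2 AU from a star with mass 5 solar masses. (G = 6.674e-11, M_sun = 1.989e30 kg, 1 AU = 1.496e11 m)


v = sqrt(GM/r) = sqrt(6.674e-11 * 9.945e+30 / 2.992e+10) = 148941.1491

148941.1491 m/s


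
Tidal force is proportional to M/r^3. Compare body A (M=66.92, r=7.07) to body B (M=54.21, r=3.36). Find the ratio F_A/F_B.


Ratio = (M1/r1^3) / (M2/r2^3) = (66.92/7.07^3) / (54.21/3.36^3) = 0.1325

0.1325


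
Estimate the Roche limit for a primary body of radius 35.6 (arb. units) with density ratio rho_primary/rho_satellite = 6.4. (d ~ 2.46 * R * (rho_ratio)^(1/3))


d_Roche = 2.46 * 35.6 * 6.4^(1/3) = 162.5967

162.5967


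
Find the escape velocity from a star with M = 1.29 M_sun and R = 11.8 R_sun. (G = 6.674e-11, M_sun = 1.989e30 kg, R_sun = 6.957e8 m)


M = 1.29 * 1.989e30 kg = 2.56581e+30 kg; R = 11.8 * 6.957e8 m = 8.20926e+09 m. v_esc = sqrt(2GM/R) = sqrt(2 * 6.674e-11 * 2.56581e+30 / 8.20926e+09) = 204252.9513

204252.9513 m/s


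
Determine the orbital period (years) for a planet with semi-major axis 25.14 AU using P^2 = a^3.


P = a^(3/2) = 25.14^1.5 = 126.0515

126.0515 years


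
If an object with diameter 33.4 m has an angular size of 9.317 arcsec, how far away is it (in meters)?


D = size / theta_rad, theta_rad = 9.317 * pi/(180*3600) = 4.517e-05, D = 739427.3402

739427.3402 m


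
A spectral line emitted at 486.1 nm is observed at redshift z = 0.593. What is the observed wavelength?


lam_obs = lam_emit * (1 + z) = 486.1 * (1 + 0.593) = 774.3573

774.3573 nm


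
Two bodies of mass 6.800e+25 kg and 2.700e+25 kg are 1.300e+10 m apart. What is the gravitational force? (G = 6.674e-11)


F = G*m1*m2/r^2 = 6.674e-11 * 6.800e+25 * 2.700e+25 / (1.300e+10)^2 = 6.674e-11 * 1.836e+51 / 1.690e+20 = 7.251e+20

7.251e+20 N


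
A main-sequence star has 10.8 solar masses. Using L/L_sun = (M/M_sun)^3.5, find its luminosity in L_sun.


L/L_sun = (M/M_sun)^3.5 = 10.8^3.5 = 4139.8361

4139.8361 L_sun


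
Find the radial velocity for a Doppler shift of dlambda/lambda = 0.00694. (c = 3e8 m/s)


v = (dlambda/lambda) * c = 0.00694 * 3e8 = 2.082e+06

2.082e+06 m/s


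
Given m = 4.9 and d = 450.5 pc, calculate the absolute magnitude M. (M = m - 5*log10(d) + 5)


M = m - 5*log10(d) + 5 = 4.9 - 5*log10(450.5) + 5 = -3.3685

-3.3685


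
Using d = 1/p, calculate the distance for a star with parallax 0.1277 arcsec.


d = 1/p = 1/0.1277 = 7.8309

7.8309 pc


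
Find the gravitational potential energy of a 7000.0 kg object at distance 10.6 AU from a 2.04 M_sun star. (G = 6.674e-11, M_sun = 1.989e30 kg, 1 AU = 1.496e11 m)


M = 2.04 * 1.989e30 kg = 4.05756e+30 kg; r = 10.6 AU * 1.496e11 m/AU = 1.58576e+12 m. U = -GM*m/r = -(6.674e-11 * 4.05756e+30 * 7000.0) / 1.58576e+12 = -1.195e+12

-1.195e+12 J


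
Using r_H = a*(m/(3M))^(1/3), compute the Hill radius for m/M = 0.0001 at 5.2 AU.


r_H = a * (m/3M)^(1/3) = 5.2 * (0.0001/3)^(1/3) = 0.1674

0.1674 AU


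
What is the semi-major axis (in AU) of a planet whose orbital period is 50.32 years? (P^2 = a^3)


a = P^(2/3) = 50.32^(2/3) = 13.6299

13.6299 AU


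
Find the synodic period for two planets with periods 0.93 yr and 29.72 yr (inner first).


1/P_syn = |1/P1 - 1/P2| = |1/0.93 - 1/29.72| => P_syn = 0.96

0.96 years


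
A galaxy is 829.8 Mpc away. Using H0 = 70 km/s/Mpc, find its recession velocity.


v = H0 * d = 70 * 829.8 = 58086.0

58086.0 km/s


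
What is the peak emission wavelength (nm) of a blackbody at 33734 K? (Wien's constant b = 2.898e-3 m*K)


lam_max = b / T = 2.898e-3 / 33734 = 8.591e-08 m = 85.9074 nm

85.9074 nm


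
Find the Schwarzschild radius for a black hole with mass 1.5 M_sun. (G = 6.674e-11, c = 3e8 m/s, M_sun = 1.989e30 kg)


M = 1.5 * 1.989e30 kg = 2.9835e+30 kg. rs = 2GM/c^2 = 2 * 6.674e-11 * 2.9835e+30 / (3e8)^2 = 4424.862

4424.862 m


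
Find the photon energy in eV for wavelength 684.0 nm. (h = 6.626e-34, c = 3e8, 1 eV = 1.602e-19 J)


E = hc/lambda = 6.626e-34 * 3e8 / 6.840e-07 = 2.906e-19 J = 1.8141 eV

1.8141 eV


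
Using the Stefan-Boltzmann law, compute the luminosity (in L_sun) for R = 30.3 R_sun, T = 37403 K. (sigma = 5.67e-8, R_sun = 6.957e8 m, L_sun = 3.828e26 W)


R = 30.3 * 6.957e8 m = 2.107971e+10 m. L = 4*pi*R^2*sigma*T^4 = 4*pi*(2.107971e+10)^2 * 5.67e-8 * 37403^4 = 6.19652114e+32 W. L/L_sun = 6.19652114e+32 / 3.828e26 = 1.619e+06

1.619e+06 L_sun


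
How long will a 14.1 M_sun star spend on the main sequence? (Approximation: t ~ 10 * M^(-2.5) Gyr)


t = 10 * M^(-2.5) = 10 * 14.1^(-2.5) = 0.0134

0.0134 Gyr


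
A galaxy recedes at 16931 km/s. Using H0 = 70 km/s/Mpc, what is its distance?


d = v / H0 = 16931 / 70 = 241.8714

241.8714 Mpc


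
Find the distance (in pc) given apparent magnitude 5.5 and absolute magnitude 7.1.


d = 10^((m - M + 5)/5) = 10^((5.5 - 7.1 + 5)/5) = 4.7863

4.7863 pc


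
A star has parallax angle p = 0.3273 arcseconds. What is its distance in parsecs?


d = 1/p = 1/0.3273 = 3.0553

3.0553 pc


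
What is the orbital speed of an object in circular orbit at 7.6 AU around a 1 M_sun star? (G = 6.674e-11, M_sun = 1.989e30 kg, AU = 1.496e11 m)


v = sqrt(GM/r) = sqrt(6.674e-11 * 1.989e+30 / 1.137e+12) = 10805.3266

10805.3266 m/s


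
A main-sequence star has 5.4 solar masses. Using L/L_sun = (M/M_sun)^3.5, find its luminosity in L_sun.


L/L_sun = (M/M_sun)^3.5 = 5.4^3.5 = 365.9133

365.9133 L_sun


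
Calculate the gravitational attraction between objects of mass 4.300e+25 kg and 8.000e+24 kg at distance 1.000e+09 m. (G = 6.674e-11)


F = G*m1*m2/r^2 = 6.674e-11 * 4.300e+25 * 8.000e+24 / (1.000e+09)^2 = 6.674e-11 * 3.440e+50 / 1.000e+18 = 2.296e+22

2.296e+22 N


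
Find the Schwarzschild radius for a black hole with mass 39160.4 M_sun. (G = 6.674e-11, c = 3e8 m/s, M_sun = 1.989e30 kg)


M = 39160.4 * 1.989e30 kg = 7.78900356e+34 kg. rs = 2GM/c^2 = 2 * 6.674e-11 * 7.78900356e+34 / (3e8)^2 = 1.155e+08

1.155e+08 m


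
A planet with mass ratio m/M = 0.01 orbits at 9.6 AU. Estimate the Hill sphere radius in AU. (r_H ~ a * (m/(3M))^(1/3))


r_H = a * (m/3M)^(1/3) = 9.6 * (0.01/3)^(1/3) = 1.434

1.434 AU


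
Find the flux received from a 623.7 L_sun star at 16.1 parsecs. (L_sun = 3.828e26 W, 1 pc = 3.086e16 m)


F = L / (4*pi*d^2) = 2.388e+29 / (4*pi*(4.968e+17)^2) = 7.697e-08

7.697e-08 W/m^2


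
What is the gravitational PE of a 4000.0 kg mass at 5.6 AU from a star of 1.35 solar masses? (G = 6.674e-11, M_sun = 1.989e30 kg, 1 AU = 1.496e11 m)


M = 1.35 * 1.989e30 kg = 2.68515e+30 kg; r = 5.6 AU * 1.496e11 m/AU = 8.3776e+11 m. U = -GM*m/r = -(6.674e-11 * 2.68515e+30 * 4000.0) / 8.3776e+11 = -8.556e+11

-8.556e+11 J


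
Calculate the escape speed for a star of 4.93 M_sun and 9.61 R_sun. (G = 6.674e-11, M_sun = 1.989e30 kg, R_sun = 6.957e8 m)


M = 4.93 * 1.989e30 kg = 9.80577e+30 kg; R = 9.61 * 6.957e8 m = 6.685677e+09 m. v_esc = sqrt(2GM/R) = sqrt(2 * 6.674e-11 * 9.80577e+30 / 6.685677e+09) = 442462.2818

442462.2818 m/s


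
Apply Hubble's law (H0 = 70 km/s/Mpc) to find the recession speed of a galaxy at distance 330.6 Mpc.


v = H0 * d = 70 * 330.6 = 23142.0

23142.0 km/s


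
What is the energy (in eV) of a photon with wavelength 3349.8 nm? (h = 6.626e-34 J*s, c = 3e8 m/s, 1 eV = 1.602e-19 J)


E = hc/lambda = 6.626e-34 * 3e8 / 3.350e-06 = 5.934e-20 J = 0.3704 eV

0.3704 eV


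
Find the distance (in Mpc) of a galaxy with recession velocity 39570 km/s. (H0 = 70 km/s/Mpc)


d = v / H0 = 39570 / 70 = 565.2857

565.2857 Mpc


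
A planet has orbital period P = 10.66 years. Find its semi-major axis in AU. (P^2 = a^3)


a = P^(2/3) = 10.66^(2/3) = 4.8436

4.8436 AU


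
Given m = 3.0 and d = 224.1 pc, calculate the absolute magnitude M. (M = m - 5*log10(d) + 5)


M = m - 5*log10(d) + 5 = 3.0 - 5*log10(224.1) + 5 = -3.7522

-3.7522


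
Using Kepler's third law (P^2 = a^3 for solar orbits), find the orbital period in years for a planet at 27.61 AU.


P = a^(3/2) = 27.61^1.5 = 145.0773

145.0773 years


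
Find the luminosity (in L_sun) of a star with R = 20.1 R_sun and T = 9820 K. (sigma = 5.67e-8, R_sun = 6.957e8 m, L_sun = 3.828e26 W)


R = 20.1 * 6.957e8 m = 1.398357e+10 m. L = 4*pi*R^2*sigma*T^4 = 4*pi*(1.398357e+10)^2 * 5.67e-8 * 9820^4 = 1.295612101e+30 W. L/L_sun = 1.295612101e+30 / 3.828e26 = 3384.5666

3384.5666 L_sun


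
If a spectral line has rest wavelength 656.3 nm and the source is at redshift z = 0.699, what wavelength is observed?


lam_obs = lam_emit * (1 + z) = 656.3 * (1 + 0.699) = 1115.0537

1115.0537 nm


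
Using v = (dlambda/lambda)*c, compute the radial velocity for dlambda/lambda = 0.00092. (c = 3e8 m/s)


v = (dlambda/lambda) * c = 0.00092 * 3e8 = 276000.0

276000.0 m/s


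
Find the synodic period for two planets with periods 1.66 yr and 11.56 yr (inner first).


1/P_syn = |1/P1 - 1/P2| = |1/1.66 - 1/11.56| => P_syn = 1.9383

1.9383 years


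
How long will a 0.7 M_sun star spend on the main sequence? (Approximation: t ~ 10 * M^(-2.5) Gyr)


t = 10 * M^(-2.5) = 10 * 0.7^(-2.5) = 24.3924

24.3924 Gyr


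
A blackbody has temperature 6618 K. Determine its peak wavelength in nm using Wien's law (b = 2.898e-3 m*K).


lam_max = b / T = 2.898e-3 / 6618 = 4.379e-07 m = 437.8966 nm

437.8966 nm


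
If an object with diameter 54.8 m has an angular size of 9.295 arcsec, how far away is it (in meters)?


D = size / theta_rad, theta_rad = 9.295 * pi/(180*3600) = 4.506e-05, D = 1.216e+06

1.216e+06 m


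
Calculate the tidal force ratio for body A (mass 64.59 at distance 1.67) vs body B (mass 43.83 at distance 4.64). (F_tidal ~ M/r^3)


Ratio = (M1/r1^3) / (M2/r2^3) = (64.59/1.67^3) / (43.83/4.64^3) = 31.6081

31.6081


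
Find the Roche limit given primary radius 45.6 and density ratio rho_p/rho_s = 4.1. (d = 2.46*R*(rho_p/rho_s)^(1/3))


d_Roche = 2.46 * 45.6 * 4.1^(1/3) = 179.54

179.54


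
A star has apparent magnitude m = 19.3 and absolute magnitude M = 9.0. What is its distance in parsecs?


d = 10^((m - M + 5)/5) = 10^((19.3 - 9.0 + 5)/5) = 1148.1536

1148.1536 pc


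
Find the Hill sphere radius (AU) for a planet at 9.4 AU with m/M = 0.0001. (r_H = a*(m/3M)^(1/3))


r_H = a * (m/3M)^(1/3) = 9.4 * (0.0001/3)^(1/3) = 0.3025

0.3025 AU


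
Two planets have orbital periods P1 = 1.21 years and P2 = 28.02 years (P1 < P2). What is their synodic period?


1/P_syn = |1/P1 - 1/P2| = |1/1.21 - 1/28.02| => P_syn = 1.2646

1.2646 years


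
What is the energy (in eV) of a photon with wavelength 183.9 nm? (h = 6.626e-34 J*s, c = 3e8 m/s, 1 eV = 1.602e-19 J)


E = hc/lambda = 6.626e-34 * 3e8 / 1.839e-07 = 1.081e-18 J = 6.7473 eV

6.7473 eV


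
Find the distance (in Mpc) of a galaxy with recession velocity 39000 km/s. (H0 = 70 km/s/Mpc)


d = v / H0 = 39000 / 70 = 557.1429

557.1429 Mpc


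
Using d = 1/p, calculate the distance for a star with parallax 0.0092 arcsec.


d = 1/p = 1/0.0092 = 108.6957

108.6957 pc


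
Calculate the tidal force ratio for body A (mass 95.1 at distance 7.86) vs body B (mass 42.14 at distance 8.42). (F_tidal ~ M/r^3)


Ratio = (M1/r1^3) / (M2/r2^3) = (95.1/7.86^3) / (42.14/8.42^3) = 2.7743

2.7743


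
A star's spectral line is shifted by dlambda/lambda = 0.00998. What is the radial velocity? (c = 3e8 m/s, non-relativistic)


v = (dlambda/lambda) * c = 0.00998 * 3e8 = 2.994e+06

2.994e+06 m/s


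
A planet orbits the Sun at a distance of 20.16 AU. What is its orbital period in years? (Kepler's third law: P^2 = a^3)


P = a^(3/2) = 20.16^1.5 = 90.5182

90.5182 years


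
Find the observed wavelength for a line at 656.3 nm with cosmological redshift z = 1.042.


lam_obs = lam_emit * (1 + z) = 656.3 * (1 + 1.042) = 1340.1646

1340.1646 nm


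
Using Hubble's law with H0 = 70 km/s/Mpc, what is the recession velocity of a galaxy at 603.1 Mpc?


v = H0 * d = 70 * 603.1 = 42217.0

42217.0 km/s


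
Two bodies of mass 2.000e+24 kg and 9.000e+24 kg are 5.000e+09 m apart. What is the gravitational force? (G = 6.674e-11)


F = G*m1*m2/r^2 = 6.674e-11 * 2.000e+24 * 9.000e+24 / (5.000e+09)^2 = 6.674e-11 * 1.800e+49 / 2.500e+19 = 4.805e+19

4.805e+19 N


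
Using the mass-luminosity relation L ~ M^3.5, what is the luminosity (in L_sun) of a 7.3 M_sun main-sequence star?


L/L_sun = (M/M_sun)^3.5 = 7.3^3.5 = 1051.0661

1051.0661 L_sun


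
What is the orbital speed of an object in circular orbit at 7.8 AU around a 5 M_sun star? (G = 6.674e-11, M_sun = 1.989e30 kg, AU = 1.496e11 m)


v = sqrt(GM/r) = sqrt(6.674e-11 * 9.945e+30 / 1.167e+12) = 23849.6712

23849.6712 m/s


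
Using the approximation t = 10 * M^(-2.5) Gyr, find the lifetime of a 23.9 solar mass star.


t = 10 * M^(-2.5) = 10 * 23.9^(-2.5) = 0.0036

0.0036 Gyr


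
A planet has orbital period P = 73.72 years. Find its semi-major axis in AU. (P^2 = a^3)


a = P^(2/3) = 73.72^(2/3) = 17.5815

17.5815 AU


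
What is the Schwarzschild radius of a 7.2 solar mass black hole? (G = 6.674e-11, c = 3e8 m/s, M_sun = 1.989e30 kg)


M = 7.2 * 1.989e30 kg = 1.43208e+31 kg. rs = 2GM/c^2 = 2 * 6.674e-11 * 1.43208e+31 / (3e8)^2 = 21239.3376

21239.3376 m


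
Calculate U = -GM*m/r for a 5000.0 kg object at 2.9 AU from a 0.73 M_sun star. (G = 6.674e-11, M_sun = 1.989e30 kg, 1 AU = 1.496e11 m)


M = 0.73 * 1.989e30 kg = 1.45197e+30 kg; r = 2.9 AU * 1.496e11 m/AU = 4.3384e+11 m. U = -GM*m/r = -(6.674e-11 * 1.45197e+30 * 5000.0) / 4.3384e+11 = -1.117e+12

-1.117e+12 J


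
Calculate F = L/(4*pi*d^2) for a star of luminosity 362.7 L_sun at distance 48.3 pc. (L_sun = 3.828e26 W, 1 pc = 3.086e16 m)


F = L / (4*pi*d^2) = 1.388e+29 / (4*pi*(1.491e+18)^2) = 4.973e-09

4.973e-09 W/m^2


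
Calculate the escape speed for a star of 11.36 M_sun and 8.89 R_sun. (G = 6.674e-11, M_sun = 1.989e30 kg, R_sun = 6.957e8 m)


M = 11.36 * 1.989e30 kg = 2.259504e+31 kg; R = 8.89 * 6.957e8 m = 6.184773e+09 m. v_esc = sqrt(2GM/R) = sqrt(2 * 6.674e-11 * 2.259504e+31 / 6.184773e+09) = 698317.2562

698317.2562 m/s


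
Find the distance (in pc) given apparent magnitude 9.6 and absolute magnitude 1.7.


d = 10^((m - M + 5)/5) = 10^((9.6 - 1.7 + 5)/5) = 380.1894

380.1894 pc


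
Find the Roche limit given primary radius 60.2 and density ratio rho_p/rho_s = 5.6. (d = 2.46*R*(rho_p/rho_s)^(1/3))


d_Roche = 2.46 * 60.2 * 5.6^(1/3) = 262.983

262.983


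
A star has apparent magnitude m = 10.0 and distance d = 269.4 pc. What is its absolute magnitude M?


M = m - 5*log10(d) + 5 = 10.0 - 5*log10(269.4) + 5 = 2.848

2.848


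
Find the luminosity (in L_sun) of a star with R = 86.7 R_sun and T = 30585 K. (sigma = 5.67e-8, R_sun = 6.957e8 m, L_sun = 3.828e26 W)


R = 86.7 * 6.957e8 m = 6.031719e+10 m. L = 4*pi*R^2*sigma*T^4 = 4*pi*(6.031719e+10)^2 * 5.67e-8 * 30585^4 = 2.268344767e+33 W. L/L_sun = 2.268344767e+33 / 3.828e26 = 5.926e+06

5.926e+06 L_sun


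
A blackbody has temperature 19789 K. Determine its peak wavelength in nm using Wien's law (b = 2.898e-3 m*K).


lam_max = b / T = 2.898e-3 / 19789 = 1.464e-07 m = 146.445 nm

146.445 nm


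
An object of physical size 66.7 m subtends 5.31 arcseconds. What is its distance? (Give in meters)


D = size / theta_rad, theta_rad = 5.31 * pi/(180*3600) = 2.574e-05, D = 2.591e+06

2.591e+06 m


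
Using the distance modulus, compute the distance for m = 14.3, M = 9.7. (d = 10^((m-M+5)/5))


d = 10^((m - M + 5)/5) = 10^((14.3 - 9.7 + 5)/5) = 83.1764

83.1764 pc


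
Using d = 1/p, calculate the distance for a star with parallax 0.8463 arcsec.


d = 1/p = 1/0.8463 = 1.1816

1.1816 pc


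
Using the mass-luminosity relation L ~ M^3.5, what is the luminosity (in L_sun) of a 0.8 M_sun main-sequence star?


L/L_sun = (M/M_sun)^3.5 = 0.8^3.5 = 0.4579

0.4579 L_sun


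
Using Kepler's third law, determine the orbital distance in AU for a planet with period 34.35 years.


a = P^(2/3) = 34.35^(2/3) = 10.567

10.567 AU


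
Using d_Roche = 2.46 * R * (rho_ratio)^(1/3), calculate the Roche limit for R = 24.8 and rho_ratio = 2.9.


d_Roche = 2.46 * 24.8 * 2.9^(1/3) = 87.0

87.0


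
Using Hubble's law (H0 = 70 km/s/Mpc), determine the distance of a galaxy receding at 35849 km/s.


d = v / H0 = 35849 / 70 = 512.1286

512.1286 Mpc


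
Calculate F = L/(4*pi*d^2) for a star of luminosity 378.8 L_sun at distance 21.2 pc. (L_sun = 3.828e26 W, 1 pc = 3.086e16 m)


F = L / (4*pi*d^2) = 1.450e+29 / (4*pi*(6.542e+17)^2) = 2.696e-08

2.696e-08 W/m^2


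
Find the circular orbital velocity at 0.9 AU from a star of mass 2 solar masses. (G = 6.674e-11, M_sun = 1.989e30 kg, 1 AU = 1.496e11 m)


v = sqrt(GM/r) = sqrt(6.674e-11 * 3.978e+30 / 1.346e+11) = 44405.6712

44405.6712 m/s


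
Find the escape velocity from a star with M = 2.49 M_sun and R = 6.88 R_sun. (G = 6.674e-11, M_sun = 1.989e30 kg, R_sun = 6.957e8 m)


M = 2.49 * 1.989e30 kg = 4.95261e+30 kg; R = 6.88 * 6.957e8 m = 4.786416e+09 m. v_esc = sqrt(2GM/R) = sqrt(2 * 6.674e-11 * 4.95261e+30 / 4.786416e+09) = 371637.8537

371637.8537 m/s


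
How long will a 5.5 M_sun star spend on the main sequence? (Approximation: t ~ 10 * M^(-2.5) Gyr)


t = 10 * M^(-2.5) = 10 * 5.5^(-2.5) = 0.141

0.141 Gyr


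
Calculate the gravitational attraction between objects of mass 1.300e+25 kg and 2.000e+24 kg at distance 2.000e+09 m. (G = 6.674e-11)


F = G*m1*m2/r^2 = 6.674e-11 * 1.300e+25 * 2.000e+24 / (2.000e+09)^2 = 6.674e-11 * 2.600e+49 / 4.000e+18 = 4.338e+20

4.338e+20 N


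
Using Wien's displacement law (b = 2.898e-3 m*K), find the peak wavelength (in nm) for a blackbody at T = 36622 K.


lam_max = b / T = 2.898e-3 / 36622 = 7.913e-08 m = 79.1328 nm

79.1328 nm


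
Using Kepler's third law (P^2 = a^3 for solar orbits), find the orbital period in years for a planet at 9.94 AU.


P = a^(3/2) = 9.94^1.5 = 31.3386

31.3386 years


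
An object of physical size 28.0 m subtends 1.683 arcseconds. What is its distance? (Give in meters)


D = size / theta_rad, theta_rad = 1.683 * pi/(180*3600) = 8.159e-06, D = 3.432e+06

3.432e+06 m


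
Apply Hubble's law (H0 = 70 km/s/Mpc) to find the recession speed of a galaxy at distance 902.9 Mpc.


v = H0 * d = 70 * 902.9 = 63203.0

63203.0 km/s


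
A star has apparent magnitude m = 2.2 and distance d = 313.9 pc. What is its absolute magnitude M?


M = m - 5*log10(d) + 5 = 2.2 - 5*log10(313.9) + 5 = -5.284

-5.284


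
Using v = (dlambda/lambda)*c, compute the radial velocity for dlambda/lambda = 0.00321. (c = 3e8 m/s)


v = (dlambda/lambda) * c = 0.00321 * 3e8 = 963000.0

963000.0 m/s


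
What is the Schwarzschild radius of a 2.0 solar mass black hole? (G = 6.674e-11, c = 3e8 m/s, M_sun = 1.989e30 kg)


M = 2.0 * 1.989e30 kg = 3.978e+30 kg. rs = 2GM/c^2 = 2 * 6.674e-11 * 3.978e+30 / (3e8)^2 = 5899.816

5899.816 m


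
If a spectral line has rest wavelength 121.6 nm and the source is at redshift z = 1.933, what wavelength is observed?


lam_obs = lam_emit * (1 + z) = 121.6 * (1 + 1.933) = 356.6528

356.6528 nm


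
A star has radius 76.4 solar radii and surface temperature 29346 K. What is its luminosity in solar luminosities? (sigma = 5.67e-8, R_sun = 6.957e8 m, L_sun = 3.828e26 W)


R = 76.4 * 6.957e8 m = 5.315148e+10 m. L = 4*pi*R^2*sigma*T^4 = 4*pi*(5.315148e+10)^2 * 5.67e-8 * 29346^4 = 1.492860749e+33 W. L/L_sun = 1.492860749e+33 / 3.828e26 = 3.900e+06

3.900e+06 L_sun


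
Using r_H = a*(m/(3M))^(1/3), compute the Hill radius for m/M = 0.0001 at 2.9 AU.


r_H = a * (m/3M)^(1/3) = 2.9 * (0.0001/3)^(1/3) = 0.0933

0.0933 AU


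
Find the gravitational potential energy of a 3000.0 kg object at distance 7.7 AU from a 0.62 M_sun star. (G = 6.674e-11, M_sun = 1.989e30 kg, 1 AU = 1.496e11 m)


M = 0.62 * 1.989e30 kg = 1.23318e+30 kg; r = 7.7 AU * 1.496e11 m/AU = 1.15192e+12 m. U = -GM*m/r = -(6.674e-11 * 1.23318e+30 * 3000.0) / 1.15192e+12 = -2.143e+11

-2.143e+11 J


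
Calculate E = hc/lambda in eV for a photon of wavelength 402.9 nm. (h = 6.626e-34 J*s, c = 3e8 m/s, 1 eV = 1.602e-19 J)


E = hc/lambda = 6.626e-34 * 3e8 / 4.029e-07 = 4.934e-19 J = 3.0797 eV

3.0797 eV


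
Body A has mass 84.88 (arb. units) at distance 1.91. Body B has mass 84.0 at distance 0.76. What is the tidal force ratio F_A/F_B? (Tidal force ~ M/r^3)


Ratio = (M1/r1^3) / (M2/r2^3) = (84.88/1.91^3) / (84.0/0.76^3) = 0.0637

0.0637


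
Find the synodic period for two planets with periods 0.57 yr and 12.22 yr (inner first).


1/P_syn = |1/P1 - 1/P2| = |1/0.57 - 1/12.22| => P_syn = 0.5979

0.5979 years


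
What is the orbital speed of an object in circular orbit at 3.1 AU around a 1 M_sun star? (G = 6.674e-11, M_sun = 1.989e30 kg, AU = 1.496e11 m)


v = sqrt(GM/r) = sqrt(6.674e-11 * 1.989e+30 / 4.638e+11) = 16918.5777

16918.5777 m/s


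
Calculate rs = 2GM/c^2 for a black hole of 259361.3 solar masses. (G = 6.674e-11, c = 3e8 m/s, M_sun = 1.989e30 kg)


M = 259361.3 * 1.989e30 kg = 5.158696257e+35 kg. rs = 2GM/c^2 = 2 * 6.674e-11 * 5.158696257e+35 / (3e8)^2 = 7.651e+08

7.651e+08 m


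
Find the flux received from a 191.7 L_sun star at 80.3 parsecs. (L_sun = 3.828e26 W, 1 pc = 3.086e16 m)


F = L / (4*pi*d^2) = 7.338e+28 / (4*pi*(2.478e+18)^2) = 9.510e-10

9.510e-10 W/m^2


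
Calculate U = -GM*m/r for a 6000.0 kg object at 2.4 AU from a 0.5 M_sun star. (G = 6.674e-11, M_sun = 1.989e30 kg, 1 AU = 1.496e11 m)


M = 0.5 * 1.989e30 kg = 9.945e+29 kg; r = 2.4 AU * 1.496e11 m/AU = 3.5904e+11 m. U = -GM*m/r = -(6.674e-11 * 9.945e+29 * 6000.0) / 3.5904e+11 = -1.109e+12

-1.109e+12 J


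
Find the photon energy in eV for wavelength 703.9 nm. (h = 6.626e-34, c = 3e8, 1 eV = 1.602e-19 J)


E = hc/lambda = 6.626e-34 * 3e8 / 7.039e-07 = 2.824e-19 J = 1.7628 eV

1.7628 eV


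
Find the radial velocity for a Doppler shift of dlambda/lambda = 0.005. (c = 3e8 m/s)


v = (dlambda/lambda) * c = 0.005 * 3e8 = 1.500e+06

1.500e+06 m/s


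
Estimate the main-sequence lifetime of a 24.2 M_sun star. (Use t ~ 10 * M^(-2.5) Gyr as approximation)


t = 10 * M^(-2.5) = 10 * 24.2^(-2.5) = 0.0035

0.0035 Gyr


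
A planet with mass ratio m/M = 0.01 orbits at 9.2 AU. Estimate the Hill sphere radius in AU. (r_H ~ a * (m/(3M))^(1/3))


r_H = a * (m/3M)^(1/3) = 9.2 * (0.01/3)^(1/3) = 1.3743

1.3743 AU


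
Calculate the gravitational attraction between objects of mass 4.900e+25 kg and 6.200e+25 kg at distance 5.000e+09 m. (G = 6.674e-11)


F = G*m1*m2/r^2 = 6.674e-11 * 4.900e+25 * 6.200e+25 / (5.000e+09)^2 = 6.674e-11 * 3.038e+51 / 2.500e+19 = 8.110e+21

8.110e+21 N


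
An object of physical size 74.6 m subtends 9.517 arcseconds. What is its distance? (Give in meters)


D = size / theta_rad, theta_rad = 9.517 * pi/(180*3600) = 4.614e-05, D = 1.617e+06

1.617e+06 m


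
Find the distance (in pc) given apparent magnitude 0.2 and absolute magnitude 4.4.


d = 10^((m - M + 5)/5) = 10^((0.2 - 4.4 + 5)/5) = 1.4454

1.4454 pc


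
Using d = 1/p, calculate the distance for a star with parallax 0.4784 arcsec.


d = 1/p = 1/0.4784 = 2.0903

2.0903 pc


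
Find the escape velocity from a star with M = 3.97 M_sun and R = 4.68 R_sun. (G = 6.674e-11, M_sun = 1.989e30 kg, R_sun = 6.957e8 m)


M = 3.97 * 1.989e30 kg = 7.89633e+30 kg; R = 4.68 * 6.957e8 m = 3.255876e+09 m. v_esc = sqrt(2GM/R) = sqrt(2 * 6.674e-11 * 7.89633e+30 / 3.255876e+09) = 568966.6562

568966.6562 m/s


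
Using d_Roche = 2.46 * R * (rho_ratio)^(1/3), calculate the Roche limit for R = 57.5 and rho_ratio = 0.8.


d_Roche = 2.46 * 57.5 * 0.8^(1/3) = 131.3105

131.3105


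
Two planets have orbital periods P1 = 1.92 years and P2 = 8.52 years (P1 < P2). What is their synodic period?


1/P_syn = |1/P1 - 1/P2| = |1/1.92 - 1/8.52| => P_syn = 2.4785

2.4785 years


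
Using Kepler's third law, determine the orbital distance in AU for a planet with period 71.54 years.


a = P^(2/3) = 71.54^(2/3) = 17.2332

17.2332 AU


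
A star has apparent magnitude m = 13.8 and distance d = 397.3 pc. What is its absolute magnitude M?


M = m - 5*log10(d) + 5 = 13.8 - 5*log10(397.3) + 5 = 5.8044

5.8044


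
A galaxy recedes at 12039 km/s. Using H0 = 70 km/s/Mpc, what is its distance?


d = v / H0 = 12039 / 70 = 171.9857

171.9857 Mpc


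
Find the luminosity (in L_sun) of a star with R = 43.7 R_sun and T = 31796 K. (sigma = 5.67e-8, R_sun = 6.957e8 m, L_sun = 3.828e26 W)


R = 43.7 * 6.957e8 m = 3.040209e+10 m. L = 4*pi*R^2*sigma*T^4 = 4*pi*(3.040209e+10)^2 * 5.67e-8 * 31796^4 = 6.731157566e+32 W. L/L_sun = 6.731157566e+32 / 3.828e26 = 1.758e+06

1.758e+06 L_sun


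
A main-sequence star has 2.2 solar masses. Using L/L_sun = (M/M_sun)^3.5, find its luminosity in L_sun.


L/L_sun = (M/M_sun)^3.5 = 2.2^3.5 = 15.7935

15.7935 L_sun


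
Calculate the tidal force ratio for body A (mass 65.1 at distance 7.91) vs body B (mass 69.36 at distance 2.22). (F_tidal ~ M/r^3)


Ratio = (M1/r1^3) / (M2/r2^3) = (65.1/7.91^3) / (69.36/2.22^3) = 0.0207

0.0207


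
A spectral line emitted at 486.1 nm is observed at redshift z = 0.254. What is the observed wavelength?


lam_obs = lam_emit * (1 + z) = 486.1 * (1 + 0.254) = 609.5694

609.5694 nm


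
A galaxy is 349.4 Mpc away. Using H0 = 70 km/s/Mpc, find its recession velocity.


v = H0 * d = 70 * 349.4 = 24458.0

24458.0 km/s


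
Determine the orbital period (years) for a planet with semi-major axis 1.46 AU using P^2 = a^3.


P = a^(3/2) = 1.46^1.5 = 1.7641

1.7641 years


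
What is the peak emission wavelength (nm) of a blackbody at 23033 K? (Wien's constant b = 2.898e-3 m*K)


lam_max = b / T = 2.898e-3 / 23033 = 1.258e-07 m = 125.8195 nm

125.8195 nm


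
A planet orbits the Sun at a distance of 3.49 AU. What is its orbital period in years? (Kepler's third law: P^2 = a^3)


P = a^(3/2) = 3.49^1.5 = 6.5199

6.5199 years


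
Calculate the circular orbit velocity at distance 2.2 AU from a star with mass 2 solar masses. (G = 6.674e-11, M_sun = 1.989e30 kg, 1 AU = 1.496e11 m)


v = sqrt(GM/r) = sqrt(6.674e-11 * 3.978e+30 / 3.291e+11) = 28401.9627

28401.9627 m/s


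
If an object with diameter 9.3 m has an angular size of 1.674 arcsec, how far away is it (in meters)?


D = size / theta_rad, theta_rad = 1.674 * pi/(180*3600) = 8.116e-06, D = 1.146e+06

1.146e+06 m


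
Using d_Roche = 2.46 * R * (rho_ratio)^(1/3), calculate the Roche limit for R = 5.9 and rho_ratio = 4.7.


d_Roche = 2.46 * 5.9 * 4.7^(1/3) = 24.3119

24.3119


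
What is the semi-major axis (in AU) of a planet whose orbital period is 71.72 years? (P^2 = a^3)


a = P^(2/3) = 71.72^(2/3) = 17.2621

17.2621 AU


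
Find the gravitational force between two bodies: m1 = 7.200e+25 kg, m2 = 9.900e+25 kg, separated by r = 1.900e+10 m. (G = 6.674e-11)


F = G*m1*m2/r^2 = 6.674e-11 * 7.200e+25 * 9.900e+25 / (1.900e+10)^2 = 6.674e-11 * 7.128e+51 / 3.610e+20 = 1.318e+21

1.318e+21 N


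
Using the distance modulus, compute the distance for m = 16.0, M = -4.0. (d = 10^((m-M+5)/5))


d = 10^((m - M + 5)/5) = 10^((16.0 - -4.0 + 5)/5) = 100000.0

100000.0 pc


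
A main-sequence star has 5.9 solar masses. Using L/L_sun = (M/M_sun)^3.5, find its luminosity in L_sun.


L/L_sun = (M/M_sun)^3.5 = 5.9^3.5 = 498.8639

498.8639 L_sun


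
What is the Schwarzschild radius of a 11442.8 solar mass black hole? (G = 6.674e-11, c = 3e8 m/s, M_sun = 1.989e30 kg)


M = 11442.8 * 1.989e30 kg = 2.27597292e+34 kg. rs = 2GM/c^2 = 2 * 6.674e-11 * 2.27597292e+34 / (3e8)^2 = 3.376e+07

3.376e+07 m


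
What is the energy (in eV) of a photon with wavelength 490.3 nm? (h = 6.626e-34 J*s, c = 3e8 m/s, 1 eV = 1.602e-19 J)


E = hc/lambda = 6.626e-34 * 3e8 / 4.903e-07 = 4.054e-19 J = 2.5307 eV

2.5307 eV


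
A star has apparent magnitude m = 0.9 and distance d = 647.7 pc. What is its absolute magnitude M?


M = m - 5*log10(d) + 5 = 0.9 - 5*log10(647.7) + 5 = -8.1569

-8.1569


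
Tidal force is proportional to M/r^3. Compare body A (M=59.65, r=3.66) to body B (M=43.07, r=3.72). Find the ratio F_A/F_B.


Ratio = (M1/r1^3) / (M2/r2^3) = (59.65/3.66^3) / (43.07/3.72^3) = 1.4542

1.4542


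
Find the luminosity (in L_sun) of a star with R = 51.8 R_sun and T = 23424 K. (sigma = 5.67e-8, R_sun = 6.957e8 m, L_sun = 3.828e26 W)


R = 51.8 * 6.957e8 m = 3.603726e+10 m. L = 4*pi*R^2*sigma*T^4 = 4*pi*(3.603726e+10)^2 * 5.67e-8 * 23424^4 = 2.785740683e+32 W. L/L_sun = 2.785740683e+32 / 3.828e26 = 727727.4511

727727.4511 L_sun
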